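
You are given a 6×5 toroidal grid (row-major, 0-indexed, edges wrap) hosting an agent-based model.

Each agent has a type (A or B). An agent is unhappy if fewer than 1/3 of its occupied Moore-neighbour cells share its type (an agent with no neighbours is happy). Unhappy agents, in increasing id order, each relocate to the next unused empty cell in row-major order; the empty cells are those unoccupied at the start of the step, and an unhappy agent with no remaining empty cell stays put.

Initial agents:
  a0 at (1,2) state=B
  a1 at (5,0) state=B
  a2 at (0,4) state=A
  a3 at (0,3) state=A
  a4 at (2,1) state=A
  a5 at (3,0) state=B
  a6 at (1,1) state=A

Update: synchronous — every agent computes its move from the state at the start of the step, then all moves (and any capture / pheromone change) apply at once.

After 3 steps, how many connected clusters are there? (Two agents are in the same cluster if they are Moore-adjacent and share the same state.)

t=1: a0@(0,0):B a1@(0,1):B a2@(0,4):A a3@(0,3):A a4@(2,1):A a5@(0,2):B a6@(1,1):A
t=2: a0@(0,0):B a1@(0,1):B a2@(0,4):A a3@(0,3):A a4@(2,1):A a5@(0,2):B a6@(1,0):A
t=3: (unchanged — steady state)

2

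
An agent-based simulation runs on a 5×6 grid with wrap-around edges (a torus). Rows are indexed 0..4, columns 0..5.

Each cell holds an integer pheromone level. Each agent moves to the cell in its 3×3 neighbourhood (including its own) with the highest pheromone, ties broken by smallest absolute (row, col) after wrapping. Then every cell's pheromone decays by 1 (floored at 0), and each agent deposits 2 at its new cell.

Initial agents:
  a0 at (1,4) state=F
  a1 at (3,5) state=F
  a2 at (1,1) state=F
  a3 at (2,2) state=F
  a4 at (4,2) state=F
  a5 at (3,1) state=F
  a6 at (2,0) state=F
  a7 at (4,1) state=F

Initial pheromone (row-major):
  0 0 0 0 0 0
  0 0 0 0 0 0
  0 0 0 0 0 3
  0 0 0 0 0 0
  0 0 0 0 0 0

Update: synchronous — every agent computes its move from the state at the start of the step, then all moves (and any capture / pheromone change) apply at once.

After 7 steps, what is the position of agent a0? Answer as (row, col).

t=1: a0@(2,5) a1@(2,5) a2@(0,0) a3@(1,1) a4@(0,1) a5@(2,0) a6@(2,5) a7@(0,0) | pheromone: 4 2 0 0 0 0 / 0 2 0 0 0 0 / 2 0 0 0 0 8 / 0 0 0 0 0 0 / 0 0 0 0 0 0
t=2: a0@(2,5) a1@(2,5) a2@(0,0) a3@(0,0) a4@(0,0) a5@(2,5) a6@(2,5) a7@(0,0) | pheromone: 11 1 0 0 0 0 / 0 1 0 0 0 0 / 1 0 0 0 0 15 / 0 0 0 0 0 0 / 0 0 0 0 0 0
t=3: a0@(2,5) a1@(2,5) a2@(0,0) a3@(0,0) a4@(0,0) a5@(2,5) a6@(2,5) a7@(0,0) | pheromone: 18 0 0 0 0 0 / 0 0 0 0 0 0 / 0 0 0 0 0 22 / 0 0 0 0 0 0 / 0 0 0 0 0 0
t=4: a0@(2,5) a1@(2,5) a2@(0,0) a3@(0,0) a4@(0,0) a5@(2,5) a6@(2,5) a7@(0,0) | pheromone: 25 0 0 0 0 0 / 0 0 0 0 0 0 / 0 0 0 0 0 29 / 0 0 0 0 0 0 / 0 0 0 0 0 0
t=5: a0@(2,5) a1@(2,5) a2@(0,0) a3@(0,0) a4@(0,0) a5@(2,5) a6@(2,5) a7@(0,0) | pheromone: 32 0 0 0 0 0 / 0 0 0 0 0 0 / 0 0 0 0 0 36 / 0 0 0 0 0 0 / 0 0 0 0 0 0
t=6: a0@(2,5) a1@(2,5) a2@(0,0) a3@(0,0) a4@(0,0) a5@(2,5) a6@(2,5) a7@(0,0) | pheromone: 39 0 0 0 0 0 / 0 0 0 0 0 0 / 0 0 0 0 0 43 / 0 0 0 0 0 0 / 0 0 0 0 0 0
t=7: a0@(2,5) a1@(2,5) a2@(0,0) a3@(0,0) a4@(0,0) a5@(2,5) a6@(2,5) a7@(0,0) | pheromone: 46 0 0 0 0 0 / 0 0 0 0 0 0 / 0 0 0 0 0 50 / 0 0 0 0 0 0 / 0 0 0 0 0 0

(2, 5)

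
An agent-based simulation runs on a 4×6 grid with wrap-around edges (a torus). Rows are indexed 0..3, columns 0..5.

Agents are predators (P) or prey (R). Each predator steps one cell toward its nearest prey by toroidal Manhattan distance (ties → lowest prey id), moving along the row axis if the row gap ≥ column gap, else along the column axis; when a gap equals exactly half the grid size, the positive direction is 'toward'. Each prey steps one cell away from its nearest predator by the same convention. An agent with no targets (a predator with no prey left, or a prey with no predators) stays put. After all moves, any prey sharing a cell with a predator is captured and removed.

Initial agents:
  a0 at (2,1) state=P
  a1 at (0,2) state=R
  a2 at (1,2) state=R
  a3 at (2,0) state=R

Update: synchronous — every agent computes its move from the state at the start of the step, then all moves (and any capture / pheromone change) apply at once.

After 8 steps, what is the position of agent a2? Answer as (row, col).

t=1: a0@(2,0):P a1@(3,2):R a2@(0,2):R a3@(2,5):R
t=2: a0@(2,5):P a1@(3,3):R a2@(3,2):R a3@(2,4):R
t=3: a0@(2,4):P a1@(3,2):R a2@(3,1):R a3@(2,3):R
t=4: a0@(2,3):P a1@(3,1):R a2@(3,0):R a3@(2,2):R
t=5: a0@(2,2):P a1@(3,0):R a2@(3,5):R a3@(2,1):R
t=6: a0@(2,1):P a1@(3,5):R a2@(3,4):R a3@(2,0):R
t=7: a0@(2,0):P a1@(3,4):R a2@(3,3):R a3@(2,5):R
t=8: a0@(2,5):P a1@(3,3):R a2@(3,2):R a3@(2,4):R

(3, 2)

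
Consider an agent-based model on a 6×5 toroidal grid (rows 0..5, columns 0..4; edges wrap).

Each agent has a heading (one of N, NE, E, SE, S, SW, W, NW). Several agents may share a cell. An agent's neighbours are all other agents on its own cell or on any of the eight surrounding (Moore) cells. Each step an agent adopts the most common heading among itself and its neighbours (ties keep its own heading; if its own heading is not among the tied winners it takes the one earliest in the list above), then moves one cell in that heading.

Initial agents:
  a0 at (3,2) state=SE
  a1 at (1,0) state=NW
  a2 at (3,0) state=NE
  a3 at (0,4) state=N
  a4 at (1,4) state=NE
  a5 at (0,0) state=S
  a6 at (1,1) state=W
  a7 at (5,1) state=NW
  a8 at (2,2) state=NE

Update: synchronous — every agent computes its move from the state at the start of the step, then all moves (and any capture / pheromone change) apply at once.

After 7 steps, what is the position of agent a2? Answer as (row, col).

(2, 3)

t=1: a0@(4,3):SE a1@(0,4):NW a2@(2,1):NE a3@(5,4):N a4@(0,0):NE a5@(5,4):NW a6@(1,0):W a7@(4,0):NW a8@(1,3):NE
t=2: a0@(5,4):SE a1@(5,3):NW a2@(1,2):NE a3@(4,3):NW a4@(5,4):NW a5@(4,3):NW a6@(0,1):NE a7@(3,4):NW a8@(0,4):NE
t=3: a0@(4,3):NW a1@(4,2):NW a2@(0,3):NE a3@(3,2):NW a4@(4,3):NW a5@(3,2):NW a6@(5,2):NE a7@(2,3):NW a8@(5,3):NW
t=4: a0@(3,2):NW a1@(3,1):NW a2@(5,4):NE a3@(2,1):NW a4@(3,2):NW a5@(2,1):NW a6@(4,1):NW a7@(1,2):NW a8@(4,2):NW
t=5: a0@(2,1):NW a1@(2,0):NW a2@(4,0):NE a3@(1,0):NW a4@(2,1):NW a5@(1,0):NW a6@(3,0):NW a7@(0,1):NW a8@(3,1):NW
t=6: a0@(1,0):NW a1@(1,4):NW a2@(3,4):NW a3@(0,4):NW a4@(1,0):NW a5@(0,4):NW a6@(2,4):NW a7@(5,0):NW a8@(2,0):NW
t=7: a0@(0,4):NW a1@(0,3):NW a2@(2,3):NW a3@(5,3):NW a4@(0,4):NW a5@(5,3):NW a6@(1,3):NW a7@(4,4):NW a8@(1,4):NW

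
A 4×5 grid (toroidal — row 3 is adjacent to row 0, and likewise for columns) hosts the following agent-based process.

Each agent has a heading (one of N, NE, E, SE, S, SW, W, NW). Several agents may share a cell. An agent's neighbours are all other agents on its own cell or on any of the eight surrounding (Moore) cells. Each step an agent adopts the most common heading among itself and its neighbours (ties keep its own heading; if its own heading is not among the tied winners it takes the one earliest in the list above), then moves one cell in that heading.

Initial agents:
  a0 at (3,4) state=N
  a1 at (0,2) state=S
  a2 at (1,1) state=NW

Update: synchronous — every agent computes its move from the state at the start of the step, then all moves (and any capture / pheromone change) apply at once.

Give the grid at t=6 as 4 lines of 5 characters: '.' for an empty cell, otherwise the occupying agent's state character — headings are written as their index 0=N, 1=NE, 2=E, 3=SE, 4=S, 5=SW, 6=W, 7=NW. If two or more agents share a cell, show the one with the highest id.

.....
....0
..4..
7....

t=1: a0@(2,4):N a1@(1,2):S a2@(0,0):NW
t=2: a0@(1,4):N a1@(2,2):S a2@(3,4):NW
t=3: a0@(0,4):N a1@(3,2):S a2@(2,3):NW
t=4: a0@(3,4):N a1@(0,2):S a2@(1,2):NW
t=5: a0@(2,4):N a1@(1,2):S a2@(0,1):NW
t=6: a0@(1,4):N a1@(2,2):S a2@(3,0):NW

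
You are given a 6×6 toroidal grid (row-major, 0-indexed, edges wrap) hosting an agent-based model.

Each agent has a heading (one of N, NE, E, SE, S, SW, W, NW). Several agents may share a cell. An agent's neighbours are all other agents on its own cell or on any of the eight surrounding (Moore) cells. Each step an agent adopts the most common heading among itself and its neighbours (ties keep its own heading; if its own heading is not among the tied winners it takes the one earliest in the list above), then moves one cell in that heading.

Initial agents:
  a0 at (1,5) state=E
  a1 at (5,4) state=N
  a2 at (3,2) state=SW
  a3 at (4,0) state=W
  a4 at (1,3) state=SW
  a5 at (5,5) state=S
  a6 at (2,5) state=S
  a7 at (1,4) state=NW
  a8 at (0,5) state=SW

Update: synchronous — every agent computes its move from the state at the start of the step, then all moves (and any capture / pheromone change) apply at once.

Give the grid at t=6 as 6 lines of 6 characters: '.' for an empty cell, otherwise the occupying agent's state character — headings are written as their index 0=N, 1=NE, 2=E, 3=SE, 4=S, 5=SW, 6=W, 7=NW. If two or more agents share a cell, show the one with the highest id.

.....5
...55.
..5...
.55...
6.....
.....4

t=1: a0@(1,0):E a1@(4,4):N a2@(4,1):SW a3@(4,5):W a4@(2,2):SW a5@(0,5):S a6@(3,5):S a7@(2,3):SW a8@(1,4):SW
t=2: a0@(1,1):E a1@(3,4):N a2@(5,0):SW a3@(4,4):W a4@(3,1):SW a5@(1,5):S a6@(4,5):S a7@(3,2):SW a8@(2,3):SW
t=3: a0@(1,2):E a1@(2,4):N a2@(0,5):SW a3@(4,3):W a4@(4,0):SW a5@(2,5):S a6@(5,5):S a7@(4,1):SW a8@(3,2):SW
t=4: a0@(1,3):E a1@(1,4):N a2@(1,4):SW a3@(4,2):W a4@(5,5):SW a5@(3,5):S a6@(0,4):SW a7@(5,0):SW a8@(4,1):SW
t=5: a0@(2,2):SW a1@(2,3):SW a2@(2,3):SW a3@(4,1):W a4@(0,4):SW a5@(4,5):S a6@(1,3):SW a7@(0,5):SW a8@(5,0):SW
t=6: a0@(3,1):SW a1@(3,2):SW a2@(3,2):SW a3@(4,0):W a4@(1,3):SW a5@(5,5):S a6@(2,2):SW a7@(1,4):SW a8@(0,5):SW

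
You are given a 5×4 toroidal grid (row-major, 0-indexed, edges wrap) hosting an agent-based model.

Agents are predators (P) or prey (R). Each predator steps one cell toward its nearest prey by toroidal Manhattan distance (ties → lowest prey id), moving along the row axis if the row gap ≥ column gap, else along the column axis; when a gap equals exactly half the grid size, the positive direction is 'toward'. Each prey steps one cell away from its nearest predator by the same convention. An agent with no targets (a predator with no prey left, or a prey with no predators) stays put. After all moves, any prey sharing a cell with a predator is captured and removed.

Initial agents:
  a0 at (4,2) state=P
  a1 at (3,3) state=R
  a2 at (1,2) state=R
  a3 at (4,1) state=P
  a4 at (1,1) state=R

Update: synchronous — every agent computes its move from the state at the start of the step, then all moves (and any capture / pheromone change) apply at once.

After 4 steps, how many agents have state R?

2

t=1: a0@(3,2):P a1@(2,3):R a2@(2,2):R a3@(0,1):P a4@(2,1):R
t=2: a0@(2,2):P a1@(1,3):R a2@(1,2):R a3@(1,1):P
t=3: a0@(1,2):P a1@(0,3):R a2@(0,2):R a3@(1,2):P
t=4: a0@(0,2):P a1@(4,3):R a2@(4,2):R a3@(0,2):P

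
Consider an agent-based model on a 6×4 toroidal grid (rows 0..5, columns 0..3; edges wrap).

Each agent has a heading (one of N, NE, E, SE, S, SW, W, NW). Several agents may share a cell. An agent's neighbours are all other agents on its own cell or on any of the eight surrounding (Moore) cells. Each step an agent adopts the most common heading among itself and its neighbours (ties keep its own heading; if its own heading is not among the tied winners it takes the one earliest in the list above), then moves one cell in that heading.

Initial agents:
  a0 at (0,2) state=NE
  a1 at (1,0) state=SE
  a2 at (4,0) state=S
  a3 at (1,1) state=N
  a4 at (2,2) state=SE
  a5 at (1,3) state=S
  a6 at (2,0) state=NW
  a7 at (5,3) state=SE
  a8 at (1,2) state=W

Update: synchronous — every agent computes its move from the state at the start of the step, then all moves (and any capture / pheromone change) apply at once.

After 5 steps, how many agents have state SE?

t=1: a0@(5,3):NE a1@(2,1):SE a2@(5,0):S a3@(2,2):SE a4@(3,3):SE a5@(2,0):SE a6@(1,3):NW a7@(0,0):SE a8@(1,1):W
t=2: a0@(4,0):NE a1@(3,2):SE a2@(0,0):S a3@(3,3):SE a4@(4,0):SE a5@(3,1):SE a6@(2,0):SE a7@(1,1):SE a8@(2,2):SE
t=3: a0@(5,1):SE a1@(4,3):SE a2@(1,0):S a3@(4,0):SE a4@(5,1):SE a5@(4,2):SE a6@(3,1):SE a7@(2,2):SE a8@(3,3):SE
t=4: a0@(0,2):SE a1@(5,0):SE a2@(2,0):S a3@(5,1):SE a4@(0,2):SE a5@(5,3):SE a6@(4,2):SE a7@(3,3):SE a8@(4,0):SE
t=5: a0@(1,3):SE a1@(0,1):SE a2@(3,0):S a3@(0,2):SE a4@(1,3):SE a5@(0,0):SE a6@(5,3):SE a7@(4,0):SE a8@(5,1):SE

8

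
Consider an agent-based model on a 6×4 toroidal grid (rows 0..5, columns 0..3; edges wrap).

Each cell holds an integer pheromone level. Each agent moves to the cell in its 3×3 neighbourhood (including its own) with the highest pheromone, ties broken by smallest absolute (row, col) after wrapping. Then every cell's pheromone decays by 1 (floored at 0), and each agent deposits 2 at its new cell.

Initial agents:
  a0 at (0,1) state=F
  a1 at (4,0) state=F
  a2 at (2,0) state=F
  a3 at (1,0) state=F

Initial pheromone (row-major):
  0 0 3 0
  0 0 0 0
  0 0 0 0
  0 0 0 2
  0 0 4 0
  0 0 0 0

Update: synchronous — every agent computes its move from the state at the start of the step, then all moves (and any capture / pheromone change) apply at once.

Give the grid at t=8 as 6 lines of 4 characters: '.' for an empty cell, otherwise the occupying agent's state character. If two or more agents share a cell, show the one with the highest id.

t=1: a0@(0,2) a1@(3,3) a2@(3,3) a3@(0,0) | pheromone: 2 0 4 0 / 0 0 0 0 / 0 0 0 0 / 0 0 0 5 / 0 0 3 0 / 0 0 0 0
t=2: a0@(0,2) a1@(3,3) a2@(3,3) a3@(0,0) | pheromone: 3 0 5 0 / 0 0 0 0 / 0 0 0 0 / 0 0 0 8 / 0 0 2 0 / 0 0 0 0
t=3: a0@(0,2) a1@(3,3) a2@(3,3) a3@(0,0) | pheromone: 4 0 6 0 / 0 0 0 0 / 0 0 0 0 / 0 0 0 11 / 0 0 1 0 / 0 0 0 0
t=4: a0@(0,2) a1@(3,3) a2@(3,3) a3@(0,0) | pheromone: 5 0 7 0 / 0 0 0 0 / 0 0 0 0 / 0 0 0 14 / 0 0 0 0 / 0 0 0 0
t=5: a0@(0,2) a1@(3,3) a2@(3,3) a3@(0,0) | pheromone: 6 0 8 0 / 0 0 0 0 / 0 0 0 0 / 0 0 0 17 / 0 0 0 0 / 0 0 0 0
t=6: a0@(0,2) a1@(3,3) a2@(3,3) a3@(0,0) | pheromone: 7 0 9 0 / 0 0 0 0 / 0 0 0 0 / 0 0 0 20 / 0 0 0 0 / 0 0 0 0
t=7: a0@(0,2) a1@(3,3) a2@(3,3) a3@(0,0) | pheromone: 8 0 10 0 / 0 0 0 0 / 0 0 0 0 / 0 0 0 23 / 0 0 0 0 / 0 0 0 0
t=8: a0@(0,2) a1@(3,3) a2@(3,3) a3@(0,0) | pheromone: 9 0 11 0 / 0 0 0 0 / 0 0 0 0 / 0 0 0 26 / 0 0 0 0 / 0 0 0 0

F.F.
....
....
...F
....
....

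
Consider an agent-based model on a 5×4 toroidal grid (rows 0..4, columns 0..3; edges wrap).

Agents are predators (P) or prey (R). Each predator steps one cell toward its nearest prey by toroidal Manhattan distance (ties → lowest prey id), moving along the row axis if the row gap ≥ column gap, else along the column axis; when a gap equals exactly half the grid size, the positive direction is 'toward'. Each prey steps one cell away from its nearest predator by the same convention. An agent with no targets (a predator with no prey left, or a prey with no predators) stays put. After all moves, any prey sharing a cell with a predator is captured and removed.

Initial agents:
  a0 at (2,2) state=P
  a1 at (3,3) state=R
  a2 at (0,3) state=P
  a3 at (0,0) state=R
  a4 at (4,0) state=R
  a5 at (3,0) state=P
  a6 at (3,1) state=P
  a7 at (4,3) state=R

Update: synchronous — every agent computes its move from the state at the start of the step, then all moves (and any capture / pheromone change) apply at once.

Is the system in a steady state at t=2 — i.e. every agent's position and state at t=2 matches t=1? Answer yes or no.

no

t=1: a0@(3,2):P a2@(0,0):P a3@(0,1):R a5@(3,3):P a6@(3,2):P
t=2: a0@(4,2):P a2@(0,1):P a3@(0,2):R a5@(4,3):P a6@(4,2):P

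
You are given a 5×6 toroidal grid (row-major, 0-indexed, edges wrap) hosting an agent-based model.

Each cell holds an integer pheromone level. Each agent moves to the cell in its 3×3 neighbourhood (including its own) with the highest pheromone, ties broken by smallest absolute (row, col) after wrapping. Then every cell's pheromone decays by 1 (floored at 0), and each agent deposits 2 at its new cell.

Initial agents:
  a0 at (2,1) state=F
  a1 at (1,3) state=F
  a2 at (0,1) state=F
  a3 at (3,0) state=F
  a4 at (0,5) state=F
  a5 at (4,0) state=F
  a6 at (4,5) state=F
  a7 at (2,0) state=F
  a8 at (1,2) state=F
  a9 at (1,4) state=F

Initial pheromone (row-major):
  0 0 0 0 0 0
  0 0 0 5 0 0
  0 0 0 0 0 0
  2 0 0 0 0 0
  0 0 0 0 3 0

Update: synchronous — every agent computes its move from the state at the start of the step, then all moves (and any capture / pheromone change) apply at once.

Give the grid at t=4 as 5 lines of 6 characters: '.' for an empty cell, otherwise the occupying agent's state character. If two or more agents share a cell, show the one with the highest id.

F.....
...F..
......
F.....
....F.

t=1: a0@(3,0) a1@(1,3) a2@(0,0) a3@(3,0) a4@(4,4) a5@(3,0) a6@(4,4) a7@(3,0) a8@(1,3) a9@(1,3) | pheromone: 2 0 0 0 0 0 / 0 0 0 10 0 0 / 0 0 0 0 0 0 / 9 0 0 0 0 0 / 0 0 0 0 6 0
t=2: a0@(3,0) a1@(1,3) a2@(0,0) a3@(3,0) a4@(4,4) a5@(3,0) a6@(4,4) a7@(3,0) a8@(1,3) a9@(1,3) | pheromone: 3 0 0 0 0 0 / 0 0 0 15 0 0 / 0 0 0 0 0 0 / 16 0 0 0 0 0 / 0 0 0 0 9 0
t=3: a0@(3,0) a1@(1,3) a2@(0,0) a3@(3,0) a4@(4,4) a5@(3,0) a6@(4,4) a7@(3,0) a8@(1,3) a9@(1,3) | pheromone: 4 0 0 0 0 0 / 0 0 0 20 0 0 / 0 0 0 0 0 0 / 23 0 0 0 0 0 / 0 0 0 0 12 0
t=4: a0@(3,0) a1@(1,3) a2@(0,0) a3@(3,0) a4@(4,4) a5@(3,0) a6@(4,4) a7@(3,0) a8@(1,3) a9@(1,3) | pheromone: 5 0 0 0 0 0 / 0 0 0 25 0 0 / 0 0 0 0 0 0 / 30 0 0 0 0 0 / 0 0 0 0 15 0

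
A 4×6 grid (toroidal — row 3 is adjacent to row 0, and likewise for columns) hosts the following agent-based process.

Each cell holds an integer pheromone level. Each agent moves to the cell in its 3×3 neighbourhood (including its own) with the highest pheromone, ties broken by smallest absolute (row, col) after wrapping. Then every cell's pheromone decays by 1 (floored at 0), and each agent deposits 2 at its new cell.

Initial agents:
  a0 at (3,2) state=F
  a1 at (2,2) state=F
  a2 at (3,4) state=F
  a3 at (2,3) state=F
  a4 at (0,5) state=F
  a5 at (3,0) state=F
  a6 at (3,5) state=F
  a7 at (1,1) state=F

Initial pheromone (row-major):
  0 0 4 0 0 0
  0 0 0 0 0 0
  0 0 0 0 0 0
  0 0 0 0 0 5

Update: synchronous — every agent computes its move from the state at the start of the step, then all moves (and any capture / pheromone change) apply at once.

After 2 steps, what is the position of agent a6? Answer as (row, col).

t=1: a0@(0,2) a1@(1,1) a2@(3,5) a3@(1,2) a4@(3,5) a5@(3,5) a6@(3,5) a7@(0,2) | pheromone: 0 0 7 0 0 0 / 0 2 2 0 0 0 / 0 0 0 0 0 0 / 0 0 0 0 0 12
t=2: a0@(0,2) a1@(0,2) a2@(3,5) a3@(0,2) a4@(3,5) a5@(3,5) a6@(3,5) a7@(0,2) | pheromone: 0 0 14 0 0 0 / 0 1 1 0 0 0 / 0 0 0 0 0 0 / 0 0 0 0 0 19

(3, 5)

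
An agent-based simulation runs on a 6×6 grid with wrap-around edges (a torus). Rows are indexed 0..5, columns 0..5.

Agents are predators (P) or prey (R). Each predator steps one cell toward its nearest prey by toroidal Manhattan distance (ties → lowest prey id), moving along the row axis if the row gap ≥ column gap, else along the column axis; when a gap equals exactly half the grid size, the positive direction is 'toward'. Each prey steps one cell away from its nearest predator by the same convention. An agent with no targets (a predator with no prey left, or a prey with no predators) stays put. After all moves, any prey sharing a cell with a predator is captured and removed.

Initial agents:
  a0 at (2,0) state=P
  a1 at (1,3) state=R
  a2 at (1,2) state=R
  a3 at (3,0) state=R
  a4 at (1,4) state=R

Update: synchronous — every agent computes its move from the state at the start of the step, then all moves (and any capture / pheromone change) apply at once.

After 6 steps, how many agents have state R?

4

t=1: a0@(3,0):P a1@(1,2):R a2@(1,3):R a3@(4,0):R a4@(1,3):R
t=2: a0@(4,0):P a1@(0,2):R a2@(1,2):R a3@(5,0):R a4@(1,2):R
t=3: a0@(5,0):P a1@(1,2):R a2@(0,2):R a3@(0,0):R a4@(0,2):R
t=4: a0@(0,0):P a1@(2,2):R a2@(0,3):R a3@(1,0):R a4@(0,3):R
t=5: a0@(1,0):P a1@(3,2):R a2@(0,2):R a3@(2,0):R a4@(0,2):R
t=6: a0@(2,0):P a1@(4,2):R a2@(0,3):R a3@(3,0):R a4@(0,3):R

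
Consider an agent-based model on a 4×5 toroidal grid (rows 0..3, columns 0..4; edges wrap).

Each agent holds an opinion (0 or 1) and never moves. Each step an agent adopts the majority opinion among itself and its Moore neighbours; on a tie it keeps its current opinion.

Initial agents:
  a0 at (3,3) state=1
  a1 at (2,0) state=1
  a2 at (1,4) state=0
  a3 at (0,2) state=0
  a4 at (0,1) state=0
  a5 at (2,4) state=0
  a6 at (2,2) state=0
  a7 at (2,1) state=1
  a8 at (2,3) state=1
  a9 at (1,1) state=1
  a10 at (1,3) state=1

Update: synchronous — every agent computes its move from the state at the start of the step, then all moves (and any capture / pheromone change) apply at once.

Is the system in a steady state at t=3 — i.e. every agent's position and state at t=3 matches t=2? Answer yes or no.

t=1: a0@(3,3):0 a1@(2,0):1 a2@(1,4):1 a3@(0,2):1 a4@(0,1):0 a5@(2,4):1 a6@(2,2):1 a7@(2,1):1 a8@(2,3):1 a9@(1,1):1 a10@(1,3):0
t=2: a0@(3,3):1 a1@(2,0):1 a2@(1,4):1 a3@(0,2):0 a4@(0,1):1 a5@(2,4):1 a6@(2,2):1 a7@(2,1):1 a8@(2,3):1 a9@(1,1):1 a10@(1,3):1
t=3: a0@(3,3):1 a1@(2,0):1 a2@(1,4):1 a3@(0,2):1 a4@(0,1):1 a5@(2,4):1 a6@(2,2):1 a7@(2,1):1 a8@(2,3):1 a9@(1,1):1 a10@(1,3):1

no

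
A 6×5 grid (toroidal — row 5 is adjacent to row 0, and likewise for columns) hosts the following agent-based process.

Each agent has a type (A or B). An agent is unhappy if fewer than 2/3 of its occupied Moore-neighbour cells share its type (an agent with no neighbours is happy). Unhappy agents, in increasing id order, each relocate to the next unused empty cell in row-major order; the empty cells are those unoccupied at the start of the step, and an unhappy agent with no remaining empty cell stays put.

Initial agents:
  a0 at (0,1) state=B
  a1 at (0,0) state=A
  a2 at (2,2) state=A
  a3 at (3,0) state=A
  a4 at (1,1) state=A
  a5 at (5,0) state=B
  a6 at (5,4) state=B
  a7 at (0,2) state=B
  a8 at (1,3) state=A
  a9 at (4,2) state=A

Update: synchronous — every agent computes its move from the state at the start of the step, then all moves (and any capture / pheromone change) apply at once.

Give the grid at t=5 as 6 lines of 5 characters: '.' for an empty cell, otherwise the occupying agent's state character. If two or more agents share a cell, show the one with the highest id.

t=1: a0@(0,3):B a1@(0,4):A a2@(2,2):A a3@(3,0):A a4@(1,0):A a5@(5,0):B a6@(1,2):B a7@(1,4):B a8@(2,0):A a9@(4,2):A
t=2: a0@(0,3):B a1@(0,0):A a2@(0,1):A a3@(3,0):A a4@(1,0):A a5@(0,2):B a6@(1,1):B a7@(1,3):B a8@(2,0):A a9@(4,2):A
t=3: a0@(0,3):B a1@(0,0):A a2@(0,4):A a3@(3,0):A a4@(1,0):A a5@(0,2):B a6@(1,2):B a7@(1,3):B a8@(2,0):A a9@(4,2):A
t=4: a0@(0,3):B a1@(0,0):A a2@(0,1):A a3@(3,0):A a4@(1,0):A a5@(0,2):B a6@(1,2):B a7@(1,3):B a8@(2,0):A a9@(4,2):A
t=5: a0@(0,3):B a1@(0,0):A a2@(0,4):A a3@(3,0):A a4@(1,0):A a5@(0,2):B a6@(1,2):B a7@(1,3):B a8@(2,0):A a9@(4,2):A

A.BBA
A.BB.
A....
A....
..A..
.....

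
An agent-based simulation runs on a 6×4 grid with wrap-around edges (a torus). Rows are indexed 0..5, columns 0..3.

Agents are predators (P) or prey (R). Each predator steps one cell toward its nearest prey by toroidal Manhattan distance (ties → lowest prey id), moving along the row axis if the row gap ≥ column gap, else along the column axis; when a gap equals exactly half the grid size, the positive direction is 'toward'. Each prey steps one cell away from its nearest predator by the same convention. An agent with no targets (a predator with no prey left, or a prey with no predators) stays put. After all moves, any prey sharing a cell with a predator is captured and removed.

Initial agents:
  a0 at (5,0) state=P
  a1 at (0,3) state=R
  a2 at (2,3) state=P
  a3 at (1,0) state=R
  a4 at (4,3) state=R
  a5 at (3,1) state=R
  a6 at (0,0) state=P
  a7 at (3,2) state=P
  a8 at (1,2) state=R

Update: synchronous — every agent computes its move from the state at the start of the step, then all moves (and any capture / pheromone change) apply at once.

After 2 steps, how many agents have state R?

t=1: a0@(0,0):P a1@(0,2):R a2@(1,3):P a3@(2,0):R a4@(3,3):R a5@(3,0):R a6@(0,3):P a7@(3,1):P a8@(0,2):R
t=2: a0@(0,1):P a2@(0,3):P a4@(4,3):R a5@(3,3):R a6@(0,2):P a7@(3,0):P

2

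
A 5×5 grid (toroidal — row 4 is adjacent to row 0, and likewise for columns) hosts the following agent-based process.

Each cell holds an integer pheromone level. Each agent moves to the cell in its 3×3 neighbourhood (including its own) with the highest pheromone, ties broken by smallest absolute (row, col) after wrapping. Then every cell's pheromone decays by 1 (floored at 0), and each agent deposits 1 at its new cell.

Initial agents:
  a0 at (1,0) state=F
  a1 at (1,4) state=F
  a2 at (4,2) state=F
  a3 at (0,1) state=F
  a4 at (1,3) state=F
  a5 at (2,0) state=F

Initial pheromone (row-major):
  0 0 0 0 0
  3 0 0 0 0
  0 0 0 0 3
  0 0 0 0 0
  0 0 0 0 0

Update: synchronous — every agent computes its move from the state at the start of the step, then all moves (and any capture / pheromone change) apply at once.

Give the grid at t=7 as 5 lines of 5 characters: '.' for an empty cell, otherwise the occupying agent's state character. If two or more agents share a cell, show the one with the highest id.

.....
F....
.....
.....
.....

t=1: a0@(1,0) a1@(1,0) a2@(0,1) a3@(1,0) a4@(2,4) a5@(1,0) | pheromone: 0 1 0 0 0 / 6 0 0 0 0 / 0 0 0 0 3 / 0 0 0 0 0 / 0 0 0 0 0
t=2: a0@(1,0) a1@(1,0) a2@(1,0) a3@(1,0) a4@(1,0) a5@(1,0) | pheromone: 0 0 0 0 0 / 11 0 0 0 0 / 0 0 0 0 2 / 0 0 0 0 0 / 0 0 0 0 0
t=3: a0@(1,0) a1@(1,0) a2@(1,0) a3@(1,0) a4@(1,0) a5@(1,0) | pheromone: 0 0 0 0 0 / 16 0 0 0 0 / 0 0 0 0 1 / 0 0 0 0 0 / 0 0 0 0 0
t=4: a0@(1,0) a1@(1,0) a2@(1,0) a3@(1,0) a4@(1,0) a5@(1,0) | pheromone: 0 0 0 0 0 / 21 0 0 0 0 / 0 0 0 0 0 / 0 0 0 0 0 / 0 0 0 0 0
t=5: a0@(1,0) a1@(1,0) a2@(1,0) a3@(1,0) a4@(1,0) a5@(1,0) | pheromone: 0 0 0 0 0 / 26 0 0 0 0 / 0 0 0 0 0 / 0 0 0 0 0 / 0 0 0 0 0
t=6: a0@(1,0) a1@(1,0) a2@(1,0) a3@(1,0) a4@(1,0) a5@(1,0) | pheromone: 0 0 0 0 0 / 31 0 0 0 0 / 0 0 0 0 0 / 0 0 0 0 0 / 0 0 0 0 0
t=7: a0@(1,0) a1@(1,0) a2@(1,0) a3@(1,0) a4@(1,0) a5@(1,0) | pheromone: 0 0 0 0 0 / 36 0 0 0 0 / 0 0 0 0 0 / 0 0 0 0 0 / 0 0 0 0 0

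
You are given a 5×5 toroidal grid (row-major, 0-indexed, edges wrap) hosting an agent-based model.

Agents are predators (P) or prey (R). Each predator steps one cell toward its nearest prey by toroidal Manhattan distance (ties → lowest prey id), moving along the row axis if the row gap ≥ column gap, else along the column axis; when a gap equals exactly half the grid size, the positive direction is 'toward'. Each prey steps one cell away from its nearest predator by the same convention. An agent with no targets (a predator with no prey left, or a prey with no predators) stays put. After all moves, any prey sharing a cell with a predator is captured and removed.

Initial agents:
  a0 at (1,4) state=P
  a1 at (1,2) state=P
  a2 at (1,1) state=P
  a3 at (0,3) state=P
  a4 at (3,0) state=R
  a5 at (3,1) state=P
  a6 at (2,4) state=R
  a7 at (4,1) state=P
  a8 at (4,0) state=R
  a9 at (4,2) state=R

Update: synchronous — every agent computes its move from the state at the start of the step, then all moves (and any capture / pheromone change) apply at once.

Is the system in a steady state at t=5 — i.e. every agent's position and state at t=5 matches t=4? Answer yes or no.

t=1: a0@(2,4):P a1@(0,2):P a2@(2,1):P a3@(4,3):P a4@(3,4):R a5@(3,0):P a6@(3,4):R a7@(4,0):P a8@(4,4):R
t=2: a0@(3,4):P a1@(0,3):P a2@(2,0):P a3@(4,4):P a5@(3,4):P a7@(4,4):P a8@(4,0):R
t=3: a0@(4,4):P a1@(0,4):P a2@(3,0):P a3@(4,0):P a5@(4,4):P a7@(4,0):P a8@(4,1):R
t=4: a0@(4,0):P a1@(0,0):P a2@(4,0):P a3@(4,1):P a5@(4,0):P a7@(4,1):P a8@(4,2):R
t=5: a0@(4,1):P a1@(0,1):P a2@(4,1):P a3@(4,2):P a5@(4,1):P a7@(4,2):P a8@(4,3):R

no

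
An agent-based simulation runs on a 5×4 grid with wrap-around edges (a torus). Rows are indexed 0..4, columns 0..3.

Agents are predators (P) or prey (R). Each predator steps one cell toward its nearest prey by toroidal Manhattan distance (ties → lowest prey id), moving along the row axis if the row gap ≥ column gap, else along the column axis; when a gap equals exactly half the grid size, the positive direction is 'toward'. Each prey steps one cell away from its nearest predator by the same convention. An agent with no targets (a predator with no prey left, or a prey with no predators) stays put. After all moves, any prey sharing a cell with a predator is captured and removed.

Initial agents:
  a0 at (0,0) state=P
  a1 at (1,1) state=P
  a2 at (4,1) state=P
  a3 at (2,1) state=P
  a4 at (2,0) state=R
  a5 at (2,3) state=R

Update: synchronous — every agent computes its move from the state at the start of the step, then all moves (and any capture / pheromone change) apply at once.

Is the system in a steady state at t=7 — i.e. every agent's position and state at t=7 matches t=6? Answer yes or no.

yes

t=1: a0@(1,0):P a1@(2,1):P a2@(3,1):P a3@(2,0):P a4@(2,3):R a5@(2,2):R
t=2: a0@(2,0):P a1@(2,2):P a2@(2,1):P a3@(2,3):P
t=3: (unchanged — steady state)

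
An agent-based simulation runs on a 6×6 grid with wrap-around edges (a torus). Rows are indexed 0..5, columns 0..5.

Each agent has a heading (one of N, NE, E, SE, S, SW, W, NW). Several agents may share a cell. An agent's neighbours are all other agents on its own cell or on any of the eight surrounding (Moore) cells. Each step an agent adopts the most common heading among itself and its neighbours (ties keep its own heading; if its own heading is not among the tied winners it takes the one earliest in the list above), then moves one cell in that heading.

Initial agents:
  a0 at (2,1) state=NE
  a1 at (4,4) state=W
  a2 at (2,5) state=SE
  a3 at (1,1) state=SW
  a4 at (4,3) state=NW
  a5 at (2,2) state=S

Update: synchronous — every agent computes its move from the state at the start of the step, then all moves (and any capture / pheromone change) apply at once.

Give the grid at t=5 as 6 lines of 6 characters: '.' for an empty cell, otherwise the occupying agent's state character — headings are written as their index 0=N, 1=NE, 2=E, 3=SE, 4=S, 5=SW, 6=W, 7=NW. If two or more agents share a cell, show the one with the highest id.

..5...
..4.3.
......
1.....
.....6
....7.

t=1: a0@(1,2):NE a1@(4,3):W a2@(3,0):SE a3@(2,0):SW a4@(3,2):NW a5@(3,2):S
t=2: a0@(0,3):NE a1@(4,2):W a2@(4,1):SE a3@(3,5):SW a4@(2,1):NW a5@(4,2):S
t=3: a0@(5,4):NE a1@(4,1):W a2@(5,2):SE a3@(4,4):SW a4@(1,0):NW a5@(5,2):S
t=4: a0@(4,5):NE a1@(4,0):W a2@(0,3):SE a3@(5,3):SW a4@(0,5):NW a5@(0,2):S
t=5: a0@(3,0):NE a1@(4,5):W a2@(1,4):SE a3@(0,2):SW a4@(5,4):NW a5@(1,2):S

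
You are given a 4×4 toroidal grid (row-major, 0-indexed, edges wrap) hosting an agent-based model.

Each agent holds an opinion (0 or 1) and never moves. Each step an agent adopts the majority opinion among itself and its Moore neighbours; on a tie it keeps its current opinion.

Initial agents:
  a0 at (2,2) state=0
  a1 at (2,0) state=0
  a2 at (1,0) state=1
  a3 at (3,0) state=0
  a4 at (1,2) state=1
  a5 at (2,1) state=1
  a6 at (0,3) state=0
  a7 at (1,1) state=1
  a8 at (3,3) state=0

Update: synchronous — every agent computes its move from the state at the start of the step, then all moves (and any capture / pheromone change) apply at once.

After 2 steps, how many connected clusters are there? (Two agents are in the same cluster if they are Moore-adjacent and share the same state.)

2

t=1: a0@(2,2):1 a1@(2,0):0 a2@(1,0):1 a3@(3,0):0 a4@(1,2):1 a5@(2,1):1 a6@(0,3):0 a7@(1,1):1 a8@(3,3):0
t=2: (unchanged — steady state)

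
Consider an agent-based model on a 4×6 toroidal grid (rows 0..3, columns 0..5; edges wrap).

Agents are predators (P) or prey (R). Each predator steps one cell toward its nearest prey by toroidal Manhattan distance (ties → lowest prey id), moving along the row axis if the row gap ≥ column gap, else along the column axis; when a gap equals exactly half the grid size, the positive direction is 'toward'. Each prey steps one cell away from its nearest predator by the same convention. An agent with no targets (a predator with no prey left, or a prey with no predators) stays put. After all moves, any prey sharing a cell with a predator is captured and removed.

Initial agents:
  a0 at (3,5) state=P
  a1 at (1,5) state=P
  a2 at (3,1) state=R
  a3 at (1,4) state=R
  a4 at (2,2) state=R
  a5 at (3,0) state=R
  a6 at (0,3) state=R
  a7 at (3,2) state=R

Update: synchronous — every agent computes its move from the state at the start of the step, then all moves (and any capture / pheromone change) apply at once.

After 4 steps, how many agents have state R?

t=1: a0@(3,0):P a1@(1,4):P a2@(3,2):R a3@(1,3):R a4@(2,1):R a5@(3,1):R a6@(0,2):R a7@(3,1):R
t=2: a0@(3,1):P a1@(1,3):P a2@(3,3):R a3@(1,2):R a4@(1,1):R a5@(3,2):R a6@(0,3):R a7@(3,2):R
t=3: a0@(3,2):P a1@(1,2):P a2@(3,4):R a3@(1,1):R a4@(0,1):R a5@(3,3):R a6@(3,3):R a7@(3,3):R
t=4: a0@(3,3):P a1@(1,1):P a2@(3,5):R a3@(1,0):R a5@(3,4):R a6@(3,4):R a7@(3,4):R

5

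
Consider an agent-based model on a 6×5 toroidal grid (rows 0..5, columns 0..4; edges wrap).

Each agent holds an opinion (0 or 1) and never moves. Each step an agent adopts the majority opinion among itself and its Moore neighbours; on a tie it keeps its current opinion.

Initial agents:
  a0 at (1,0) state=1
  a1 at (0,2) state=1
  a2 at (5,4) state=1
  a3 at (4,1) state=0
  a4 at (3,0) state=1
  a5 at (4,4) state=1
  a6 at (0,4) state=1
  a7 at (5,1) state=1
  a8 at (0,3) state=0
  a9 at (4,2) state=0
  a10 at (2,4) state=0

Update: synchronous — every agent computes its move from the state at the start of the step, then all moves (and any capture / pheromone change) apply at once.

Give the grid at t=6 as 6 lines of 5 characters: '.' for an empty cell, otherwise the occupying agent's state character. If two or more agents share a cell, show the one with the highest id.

t=1: a0@(1,0):1 a1@(0,2):1 a2@(5,4):1 a3@(4,1):0 a4@(3,0):1 a5@(4,4):1 a6@(0,4):1 a7@(5,1):1 a8@(0,3):1 a9@(4,2):0 a10@(2,4):1
t=2: (unchanged — steady state)

..111
1....
....1
1....
.00.1
.1..1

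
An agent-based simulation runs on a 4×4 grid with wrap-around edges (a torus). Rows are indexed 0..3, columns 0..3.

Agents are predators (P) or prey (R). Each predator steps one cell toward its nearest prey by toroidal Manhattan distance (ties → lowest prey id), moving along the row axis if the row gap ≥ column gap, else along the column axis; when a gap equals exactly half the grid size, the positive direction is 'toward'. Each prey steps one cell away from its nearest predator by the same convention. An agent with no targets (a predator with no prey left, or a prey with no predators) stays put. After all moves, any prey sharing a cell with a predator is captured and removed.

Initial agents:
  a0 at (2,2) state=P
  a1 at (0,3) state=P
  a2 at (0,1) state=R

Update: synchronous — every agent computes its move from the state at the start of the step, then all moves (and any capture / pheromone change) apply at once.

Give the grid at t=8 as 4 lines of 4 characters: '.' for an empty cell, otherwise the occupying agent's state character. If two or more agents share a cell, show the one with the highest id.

t=1: a0@(3,2):P a1@(0,0):P
t=2: (unchanged — steady state)

P...
....
....
..P.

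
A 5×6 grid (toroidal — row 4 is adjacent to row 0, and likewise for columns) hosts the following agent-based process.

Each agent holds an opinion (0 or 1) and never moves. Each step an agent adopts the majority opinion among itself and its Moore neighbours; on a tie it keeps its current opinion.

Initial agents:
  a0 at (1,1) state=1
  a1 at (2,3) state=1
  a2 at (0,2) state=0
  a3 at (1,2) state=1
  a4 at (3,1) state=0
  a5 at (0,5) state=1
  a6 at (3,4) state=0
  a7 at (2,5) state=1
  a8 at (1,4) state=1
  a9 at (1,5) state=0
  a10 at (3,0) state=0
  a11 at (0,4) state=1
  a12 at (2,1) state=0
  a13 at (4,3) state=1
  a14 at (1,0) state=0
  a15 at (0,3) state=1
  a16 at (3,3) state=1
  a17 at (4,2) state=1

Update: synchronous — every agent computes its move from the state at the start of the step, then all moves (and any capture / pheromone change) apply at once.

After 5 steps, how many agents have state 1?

12

t=1: a0@(1,1):0 a1@(2,3):1 a2@(0,2):1 a3@(1,2):1 a4@(3,1):0 a5@(0,5):1 a6@(3,4):1 a7@(2,5):0 a8@(1,4):1 a9@(1,5):1 a10@(3,0):0 a11@(0,4):1 a12@(2,1):0 a13@(4,3):1 a14@(1,0):0 a15@(0,3):1 a16@(3,3):1 a17@(4,2):1
t=2: (unchanged — steady state)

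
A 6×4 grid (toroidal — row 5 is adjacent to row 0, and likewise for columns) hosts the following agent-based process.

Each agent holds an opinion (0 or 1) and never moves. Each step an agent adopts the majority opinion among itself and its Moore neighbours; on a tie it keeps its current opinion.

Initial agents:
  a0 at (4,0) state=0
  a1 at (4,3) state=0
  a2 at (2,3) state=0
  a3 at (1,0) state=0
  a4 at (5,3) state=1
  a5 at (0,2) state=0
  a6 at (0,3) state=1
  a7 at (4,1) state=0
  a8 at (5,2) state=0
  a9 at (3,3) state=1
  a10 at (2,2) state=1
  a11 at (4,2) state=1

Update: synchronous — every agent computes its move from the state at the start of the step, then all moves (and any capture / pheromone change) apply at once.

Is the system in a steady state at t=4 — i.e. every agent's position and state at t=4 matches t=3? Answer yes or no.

t=1: a0@(4,0):0 a1@(4,3):0 a2@(2,3):0 a3@(1,0):0 a4@(5,3):0 a5@(0,2):0 a6@(0,3):0 a7@(4,1):0 a8@(5,2):0 a9@(3,3):1 a10@(2,2):1 a11@(4,2):1
t=2: a0@(4,0):0 a1@(4,3):0 a2@(2,3):0 a3@(1,0):0 a4@(5,3):0 a5@(0,2):0 a6@(0,3):0 a7@(4,1):0 a8@(5,2):0 a9@(3,3):1 a10@(2,2):1 a11@(4,2):0
t=3: a0@(4,0):0 a1@(4,3):0 a2@(2,3):0 a3@(1,0):0 a4@(5,3):0 a5@(0,2):0 a6@(0,3):0 a7@(4,1):0 a8@(5,2):0 a9@(3,3):0 a10@(2,2):1 a11@(4,2):0
t=4: a0@(4,0):0 a1@(4,3):0 a2@(2,3):0 a3@(1,0):0 a4@(5,3):0 a5@(0,2):0 a6@(0,3):0 a7@(4,1):0 a8@(5,2):0 a9@(3,3):0 a10@(2,2):0 a11@(4,2):0

no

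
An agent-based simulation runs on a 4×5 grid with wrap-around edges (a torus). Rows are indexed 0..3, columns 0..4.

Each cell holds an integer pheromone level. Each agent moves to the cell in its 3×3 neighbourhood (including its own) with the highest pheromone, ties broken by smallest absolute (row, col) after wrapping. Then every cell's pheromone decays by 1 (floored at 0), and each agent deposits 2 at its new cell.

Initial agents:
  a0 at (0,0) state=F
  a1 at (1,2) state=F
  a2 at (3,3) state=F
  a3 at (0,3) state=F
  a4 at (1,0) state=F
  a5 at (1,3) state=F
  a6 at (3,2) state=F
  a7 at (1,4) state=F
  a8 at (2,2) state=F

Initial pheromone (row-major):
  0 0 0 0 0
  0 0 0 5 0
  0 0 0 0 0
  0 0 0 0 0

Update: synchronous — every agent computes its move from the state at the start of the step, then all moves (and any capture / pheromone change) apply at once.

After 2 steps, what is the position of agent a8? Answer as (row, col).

t=1: a0@(0,0) a1@(1,3) a2@(0,2) a3@(1,3) a4@(0,0) a5@(1,3) a6@(0,1) a7@(1,3) a8@(1,3) | pheromone: 4 2 2 0 0 / 0 0 0 14 0 / 0 0 0 0 0 / 0 0 0 0 0
t=2: a0@(0,0) a1@(1,3) a2@(1,3) a3@(1,3) a4@(0,0) a5@(1,3) a6@(0,0) a7@(1,3) a8@(1,3) | pheromone: 9 1 1 0 0 / 0 0 0 25 0 / 0 0 0 0 0 / 0 0 0 0 0

(1, 3)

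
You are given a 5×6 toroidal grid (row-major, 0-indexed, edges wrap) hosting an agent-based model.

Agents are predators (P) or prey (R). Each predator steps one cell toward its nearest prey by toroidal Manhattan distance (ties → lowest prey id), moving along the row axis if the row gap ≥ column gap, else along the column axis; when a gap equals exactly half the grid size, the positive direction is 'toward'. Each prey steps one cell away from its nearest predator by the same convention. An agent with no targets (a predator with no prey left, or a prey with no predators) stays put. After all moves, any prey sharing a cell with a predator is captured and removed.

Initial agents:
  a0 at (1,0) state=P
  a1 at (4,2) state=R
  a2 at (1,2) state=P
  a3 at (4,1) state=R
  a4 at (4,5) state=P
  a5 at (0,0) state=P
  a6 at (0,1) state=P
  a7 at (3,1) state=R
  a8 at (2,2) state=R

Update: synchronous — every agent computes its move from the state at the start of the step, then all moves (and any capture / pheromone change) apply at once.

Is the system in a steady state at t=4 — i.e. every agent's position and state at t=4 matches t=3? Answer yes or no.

no

t=1: a0@(0,0):P a1@(3,2):R a2@(2,2):P a3@(3,1):R a4@(4,0):P a5@(4,0):P a6@(4,1):P a7@(2,1):R a8@(3,2):R
t=2: a0@(4,0):P a1@(4,2):R a2@(3,2):P a3@(2,1):R a4@(3,0):P a5@(3,0):P a6@(3,1):P a7@(2,0):R a8@(4,2):R
t=3: a0@(4,1):P a1@(0,2):R a2@(4,2):P a3@(1,1):R a4@(2,0):P a5@(2,0):P a6@(2,1):P a7@(1,0):R a8@(0,2):R
t=4: a0@(0,1):P a1@(1,2):R a2@(0,2):P a4@(1,0):P a5@(1,0):P a6@(1,1):P a7@(0,0):R a8@(1,2):R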